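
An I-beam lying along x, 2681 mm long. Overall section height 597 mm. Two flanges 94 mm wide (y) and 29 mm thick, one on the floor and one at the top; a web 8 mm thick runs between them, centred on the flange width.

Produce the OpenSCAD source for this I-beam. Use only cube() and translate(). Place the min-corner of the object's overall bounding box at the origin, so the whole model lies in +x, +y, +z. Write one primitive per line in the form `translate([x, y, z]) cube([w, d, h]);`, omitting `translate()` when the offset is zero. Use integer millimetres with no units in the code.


cube([2681, 94, 29]);
translate([0, 43, 29]) cube([2681, 8, 539]);
translate([0, 0, 568]) cube([2681, 94, 29]);


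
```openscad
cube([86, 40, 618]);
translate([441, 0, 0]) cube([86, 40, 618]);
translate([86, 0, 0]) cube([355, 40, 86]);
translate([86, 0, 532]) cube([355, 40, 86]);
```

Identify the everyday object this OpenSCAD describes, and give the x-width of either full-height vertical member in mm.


A picture frame. The border width is 86 mm.

Four thin pieces enclosing a rectangular opening — a picture frame. The two full-height stiles are 618 mm tall; the top rail sits at z = 532 and is 86 mm tall, so the border above the opening is 618 − 532 = 86 mm, matching the stile x-width.


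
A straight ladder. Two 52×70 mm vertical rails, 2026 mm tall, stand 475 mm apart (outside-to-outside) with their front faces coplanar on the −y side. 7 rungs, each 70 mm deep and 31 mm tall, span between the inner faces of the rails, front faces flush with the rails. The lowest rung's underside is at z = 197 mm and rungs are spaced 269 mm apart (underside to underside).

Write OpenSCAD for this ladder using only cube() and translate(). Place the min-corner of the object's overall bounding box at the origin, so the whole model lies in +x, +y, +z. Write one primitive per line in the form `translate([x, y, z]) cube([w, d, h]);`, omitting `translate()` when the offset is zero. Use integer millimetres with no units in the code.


cube([52, 70, 2026]);
translate([423, 0, 0]) cube([52, 70, 2026]);
translate([52, 0, 197]) cube([371, 70, 31]);
translate([52, 0, 466]) cube([371, 70, 31]);
translate([52, 0, 735]) cube([371, 70, 31]);
translate([52, 0, 1004]) cube([371, 70, 31]);
translate([52, 0, 1273]) cube([371, 70, 31]);
translate([52, 0, 1542]) cube([371, 70, 31]);
translate([52, 0, 1811]) cube([371, 70, 31]);


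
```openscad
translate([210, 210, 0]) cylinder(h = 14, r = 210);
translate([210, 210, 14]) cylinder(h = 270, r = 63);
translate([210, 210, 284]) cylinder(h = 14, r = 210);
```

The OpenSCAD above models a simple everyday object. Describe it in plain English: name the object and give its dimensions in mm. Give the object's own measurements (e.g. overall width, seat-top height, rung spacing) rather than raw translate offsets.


A spool: two coaxial disc flanges of radius 210 mm and thickness 14 mm, joined by a core cylinder of radius 63 mm and height 270 mm. The lower flange rests on z = 0 and the three cylinders share a vertical axis.


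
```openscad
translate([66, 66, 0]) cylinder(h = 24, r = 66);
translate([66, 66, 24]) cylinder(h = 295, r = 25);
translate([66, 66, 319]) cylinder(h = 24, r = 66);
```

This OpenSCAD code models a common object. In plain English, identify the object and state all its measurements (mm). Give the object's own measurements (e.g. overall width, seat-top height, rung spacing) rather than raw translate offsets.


A spool: two coaxial disc flanges of radius 66 mm and thickness 24 mm, joined by a core cylinder of radius 25 mm and height 295 mm. The lower flange rests on z = 0 and the three cylinders share a vertical axis.


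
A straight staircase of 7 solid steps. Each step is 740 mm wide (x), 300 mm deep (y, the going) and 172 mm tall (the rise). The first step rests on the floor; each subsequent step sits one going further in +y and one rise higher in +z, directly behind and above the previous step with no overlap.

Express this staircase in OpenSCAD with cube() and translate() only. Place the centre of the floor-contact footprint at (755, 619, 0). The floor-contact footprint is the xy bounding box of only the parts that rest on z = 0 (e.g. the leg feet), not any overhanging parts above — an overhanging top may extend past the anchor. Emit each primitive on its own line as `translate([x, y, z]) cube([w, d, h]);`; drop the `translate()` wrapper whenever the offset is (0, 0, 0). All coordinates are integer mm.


translate([385, 469, 0]) cube([740, 300, 172]);
translate([385, 769, 172]) cube([740, 300, 172]);
translate([385, 1069, 344]) cube([740, 300, 172]);
translate([385, 1369, 516]) cube([740, 300, 172]);
translate([385, 1669, 688]) cube([740, 300, 172]);
translate([385, 1969, 860]) cube([740, 300, 172]);
translate([385, 2269, 1032]) cube([740, 300, 172]);


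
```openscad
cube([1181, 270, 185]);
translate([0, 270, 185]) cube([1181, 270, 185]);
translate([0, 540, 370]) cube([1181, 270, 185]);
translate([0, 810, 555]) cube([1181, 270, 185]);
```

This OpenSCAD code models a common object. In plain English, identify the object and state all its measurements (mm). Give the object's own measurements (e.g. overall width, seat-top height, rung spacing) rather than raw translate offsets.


A straight staircase of 4 solid steps. Each step is 1181 mm wide (x), 270 mm deep (y, the going) and 185 mm tall (the rise). The first step rests on the floor; each subsequent step sits one going further in +y and one rise higher in +z, directly behind and above the previous step with no overlap.


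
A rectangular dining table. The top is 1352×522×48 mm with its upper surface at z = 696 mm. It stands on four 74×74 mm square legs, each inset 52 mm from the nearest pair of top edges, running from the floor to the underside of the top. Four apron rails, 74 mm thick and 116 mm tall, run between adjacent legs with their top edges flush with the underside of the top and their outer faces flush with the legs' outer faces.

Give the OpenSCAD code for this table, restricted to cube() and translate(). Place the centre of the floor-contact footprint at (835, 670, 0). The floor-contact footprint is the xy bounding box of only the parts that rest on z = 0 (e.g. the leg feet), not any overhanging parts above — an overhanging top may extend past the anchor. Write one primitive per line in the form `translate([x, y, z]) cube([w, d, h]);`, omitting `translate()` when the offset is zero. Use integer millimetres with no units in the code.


translate([159, 409, 648]) cube([1352, 522, 48]);
translate([211, 461, 0]) cube([74, 74, 648]);
translate([1385, 461, 0]) cube([74, 74, 648]);
translate([211, 805, 0]) cube([74, 74, 648]);
translate([1385, 805, 0]) cube([74, 74, 648]);
translate([285, 461, 532]) cube([1100, 74, 116]);
translate([285, 805, 532]) cube([1100, 74, 116]);
translate([211, 535, 532]) cube([74, 270, 116]);
translate([1385, 535, 532]) cube([74, 270, 116]);


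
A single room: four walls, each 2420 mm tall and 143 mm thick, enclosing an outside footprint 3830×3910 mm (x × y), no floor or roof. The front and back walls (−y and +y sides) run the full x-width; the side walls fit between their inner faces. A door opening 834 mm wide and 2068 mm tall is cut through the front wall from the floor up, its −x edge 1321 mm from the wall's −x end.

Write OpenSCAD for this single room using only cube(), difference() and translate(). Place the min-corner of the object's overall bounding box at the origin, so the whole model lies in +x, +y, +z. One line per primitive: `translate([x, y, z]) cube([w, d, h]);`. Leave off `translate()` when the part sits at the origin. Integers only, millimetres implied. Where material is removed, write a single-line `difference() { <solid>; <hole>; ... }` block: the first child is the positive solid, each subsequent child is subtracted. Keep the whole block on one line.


difference() { cube([3830, 143, 2420]); translate([1321, 0, 0]) cube([834, 143, 2068]); }
translate([0, 3767, 0]) cube([3830, 143, 2420]);
translate([0, 143, 0]) cube([143, 3624, 2420]);
translate([3687, 143, 0]) cube([143, 3624, 2420]);


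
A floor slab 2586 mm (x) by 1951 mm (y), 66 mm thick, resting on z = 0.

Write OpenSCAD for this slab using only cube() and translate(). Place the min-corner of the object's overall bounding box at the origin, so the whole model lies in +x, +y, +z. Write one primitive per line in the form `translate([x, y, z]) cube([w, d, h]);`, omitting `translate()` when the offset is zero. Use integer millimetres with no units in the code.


cube([2586, 1951, 66]);


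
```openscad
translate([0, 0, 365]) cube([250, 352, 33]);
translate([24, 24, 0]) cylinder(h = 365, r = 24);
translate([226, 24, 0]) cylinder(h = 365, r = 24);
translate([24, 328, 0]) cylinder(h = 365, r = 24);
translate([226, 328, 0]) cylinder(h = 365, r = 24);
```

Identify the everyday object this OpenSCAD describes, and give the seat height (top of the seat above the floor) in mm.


A stool. The seat height is 398 mm.

A 250×352×33 slab at z = 365 on four corner cylinders — a stool. The seat top is 365 + 33 = 398 mm.


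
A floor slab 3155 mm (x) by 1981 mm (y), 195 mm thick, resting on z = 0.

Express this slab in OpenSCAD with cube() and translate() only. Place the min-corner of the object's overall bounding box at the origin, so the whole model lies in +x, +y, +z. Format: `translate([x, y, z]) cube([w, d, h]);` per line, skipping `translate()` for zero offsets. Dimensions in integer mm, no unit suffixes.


cube([3155, 1981, 195]);


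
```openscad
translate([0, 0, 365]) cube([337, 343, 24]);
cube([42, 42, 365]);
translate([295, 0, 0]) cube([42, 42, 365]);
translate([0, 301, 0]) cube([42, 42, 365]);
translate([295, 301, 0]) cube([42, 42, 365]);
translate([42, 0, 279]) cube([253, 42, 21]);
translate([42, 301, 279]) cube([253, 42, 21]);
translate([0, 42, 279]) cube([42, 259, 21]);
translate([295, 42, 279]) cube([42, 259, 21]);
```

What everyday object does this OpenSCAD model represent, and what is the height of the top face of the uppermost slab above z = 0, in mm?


A stool. The seat height is 389 mm.

A 337×343×24 slab at z = 365 on four corner posts — a stool. The seat top is 365 + 24 = 389 mm.


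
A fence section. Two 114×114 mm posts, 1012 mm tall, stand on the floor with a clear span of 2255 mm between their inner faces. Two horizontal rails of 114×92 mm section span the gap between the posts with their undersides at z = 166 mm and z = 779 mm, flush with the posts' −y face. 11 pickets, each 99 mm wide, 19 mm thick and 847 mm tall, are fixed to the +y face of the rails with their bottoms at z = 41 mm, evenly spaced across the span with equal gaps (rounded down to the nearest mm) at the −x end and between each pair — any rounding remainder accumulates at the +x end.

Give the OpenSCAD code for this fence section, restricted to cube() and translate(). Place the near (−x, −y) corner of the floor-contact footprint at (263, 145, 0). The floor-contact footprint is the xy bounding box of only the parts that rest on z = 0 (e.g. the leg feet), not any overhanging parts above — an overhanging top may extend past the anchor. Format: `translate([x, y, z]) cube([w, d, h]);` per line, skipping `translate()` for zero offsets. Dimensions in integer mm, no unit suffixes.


translate([263, 145, 0]) cube([114, 114, 1012]);
translate([2632, 145, 0]) cube([114, 114, 1012]);
translate([377, 145, 166]) cube([2255, 114, 92]);
translate([377, 145, 779]) cube([2255, 114, 92]);
translate([474, 259, 41]) cube([99, 19, 847]);
translate([670, 259, 41]) cube([99, 19, 847]);
translate([866, 259, 41]) cube([99, 19, 847]);
translate([1062, 259, 41]) cube([99, 19, 847]);
translate([1258, 259, 41]) cube([99, 19, 847]);
translate([1454, 259, 41]) cube([99, 19, 847]);
translate([1650, 259, 41]) cube([99, 19, 847]);
translate([1846, 259, 41]) cube([99, 19, 847]);
translate([2042, 259, 41]) cube([99, 19, 847]);
translate([2238, 259, 41]) cube([99, 19, 847]);
translate([2434, 259, 41]) cube([99, 19, 847]);


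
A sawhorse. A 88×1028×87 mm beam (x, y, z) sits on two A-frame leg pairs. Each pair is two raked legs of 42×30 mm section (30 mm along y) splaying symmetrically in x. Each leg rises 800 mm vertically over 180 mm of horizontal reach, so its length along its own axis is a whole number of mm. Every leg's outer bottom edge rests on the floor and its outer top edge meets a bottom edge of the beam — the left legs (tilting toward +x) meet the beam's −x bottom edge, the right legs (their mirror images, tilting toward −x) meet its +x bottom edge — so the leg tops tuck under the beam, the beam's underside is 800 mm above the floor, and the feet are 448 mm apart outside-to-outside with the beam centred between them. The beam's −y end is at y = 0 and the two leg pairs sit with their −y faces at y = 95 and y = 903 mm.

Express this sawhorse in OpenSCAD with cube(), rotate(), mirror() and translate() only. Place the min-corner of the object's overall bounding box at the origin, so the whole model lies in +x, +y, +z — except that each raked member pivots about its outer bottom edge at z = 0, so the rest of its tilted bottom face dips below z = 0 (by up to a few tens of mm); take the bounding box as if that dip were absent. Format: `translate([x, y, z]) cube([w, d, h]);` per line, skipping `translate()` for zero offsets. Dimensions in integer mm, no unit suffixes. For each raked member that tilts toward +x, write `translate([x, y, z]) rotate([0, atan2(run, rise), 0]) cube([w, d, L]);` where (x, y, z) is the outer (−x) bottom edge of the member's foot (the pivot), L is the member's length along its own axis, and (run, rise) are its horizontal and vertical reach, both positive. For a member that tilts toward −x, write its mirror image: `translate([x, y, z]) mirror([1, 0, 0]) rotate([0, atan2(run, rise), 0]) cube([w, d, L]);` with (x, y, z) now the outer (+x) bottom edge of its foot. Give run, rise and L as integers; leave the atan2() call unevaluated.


translate([180, 0, 800]) cube([88, 1028, 87]);
translate([0, 95, 0]) rotate([0, atan2(180, 800), 0]) cube([42, 30, 820]);
translate([448, 95, 0]) mirror([1, 0, 0]) rotate([0, atan2(180, 800), 0]) cube([42, 30, 820]);
translate([0, 903, 0]) rotate([0, atan2(180, 800), 0]) cube([42, 30, 820]);
translate([448, 903, 0]) mirror([1, 0, 0]) rotate([0, atan2(180, 800), 0]) cube([42, 30, 820]);


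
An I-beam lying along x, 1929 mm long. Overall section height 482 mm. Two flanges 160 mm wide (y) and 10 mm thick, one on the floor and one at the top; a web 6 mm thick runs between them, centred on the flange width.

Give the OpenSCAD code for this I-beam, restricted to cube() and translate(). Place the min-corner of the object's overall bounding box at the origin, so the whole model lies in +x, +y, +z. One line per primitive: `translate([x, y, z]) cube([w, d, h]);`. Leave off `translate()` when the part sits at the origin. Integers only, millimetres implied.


cube([1929, 160, 10]);
translate([0, 77, 10]) cube([1929, 6, 462]);
translate([0, 0, 472]) cube([1929, 160, 10]);


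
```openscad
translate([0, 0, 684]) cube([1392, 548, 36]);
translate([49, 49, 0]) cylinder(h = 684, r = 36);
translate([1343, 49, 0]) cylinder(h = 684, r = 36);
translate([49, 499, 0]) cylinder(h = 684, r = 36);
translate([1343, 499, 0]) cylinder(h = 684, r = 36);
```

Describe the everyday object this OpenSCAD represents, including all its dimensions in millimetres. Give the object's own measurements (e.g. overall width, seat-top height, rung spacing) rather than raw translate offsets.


A table: top 1392 mm (x) × 548 mm (y), 36 mm thick, upper face at z = 720 mm, on four round legs of 72 mm diameter, each leg's bounding box inset 13 mm from the nearest pair of top edges from z = 0 to the bottom of the top.


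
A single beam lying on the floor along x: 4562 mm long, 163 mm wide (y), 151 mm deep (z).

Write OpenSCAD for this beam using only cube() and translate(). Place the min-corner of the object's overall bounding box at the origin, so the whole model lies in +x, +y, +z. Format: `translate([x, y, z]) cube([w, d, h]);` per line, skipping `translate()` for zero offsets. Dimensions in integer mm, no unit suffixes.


cube([4562, 163, 151]);


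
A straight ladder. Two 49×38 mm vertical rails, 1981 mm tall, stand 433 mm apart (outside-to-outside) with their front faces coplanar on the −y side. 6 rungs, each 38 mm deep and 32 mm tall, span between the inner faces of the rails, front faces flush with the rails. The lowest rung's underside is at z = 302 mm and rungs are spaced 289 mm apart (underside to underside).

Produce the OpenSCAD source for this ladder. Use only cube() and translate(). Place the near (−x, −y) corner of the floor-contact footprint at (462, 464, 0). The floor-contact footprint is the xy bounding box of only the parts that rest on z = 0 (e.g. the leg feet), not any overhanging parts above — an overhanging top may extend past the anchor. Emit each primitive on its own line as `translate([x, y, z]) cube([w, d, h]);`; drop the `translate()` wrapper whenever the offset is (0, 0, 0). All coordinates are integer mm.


translate([462, 464, 0]) cube([49, 38, 1981]);
translate([846, 464, 0]) cube([49, 38, 1981]);
translate([511, 464, 302]) cube([335, 38, 32]);
translate([511, 464, 591]) cube([335, 38, 32]);
translate([511, 464, 880]) cube([335, 38, 32]);
translate([511, 464, 1169]) cube([335, 38, 32]);
translate([511, 464, 1458]) cube([335, 38, 32]);
translate([511, 464, 1747]) cube([335, 38, 32]);


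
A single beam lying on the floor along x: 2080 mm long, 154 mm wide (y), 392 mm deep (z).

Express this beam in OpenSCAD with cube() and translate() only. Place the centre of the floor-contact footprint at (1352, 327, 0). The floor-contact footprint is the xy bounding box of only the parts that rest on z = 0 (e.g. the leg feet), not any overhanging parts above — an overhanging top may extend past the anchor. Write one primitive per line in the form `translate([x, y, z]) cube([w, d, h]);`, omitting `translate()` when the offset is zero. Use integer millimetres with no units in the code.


translate([312, 250, 0]) cube([2080, 154, 392]);


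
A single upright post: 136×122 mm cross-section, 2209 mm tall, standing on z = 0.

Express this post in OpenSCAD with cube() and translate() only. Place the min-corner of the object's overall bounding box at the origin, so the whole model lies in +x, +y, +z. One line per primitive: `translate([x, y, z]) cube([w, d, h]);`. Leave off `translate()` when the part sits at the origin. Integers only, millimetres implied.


cube([136, 122, 2209]);


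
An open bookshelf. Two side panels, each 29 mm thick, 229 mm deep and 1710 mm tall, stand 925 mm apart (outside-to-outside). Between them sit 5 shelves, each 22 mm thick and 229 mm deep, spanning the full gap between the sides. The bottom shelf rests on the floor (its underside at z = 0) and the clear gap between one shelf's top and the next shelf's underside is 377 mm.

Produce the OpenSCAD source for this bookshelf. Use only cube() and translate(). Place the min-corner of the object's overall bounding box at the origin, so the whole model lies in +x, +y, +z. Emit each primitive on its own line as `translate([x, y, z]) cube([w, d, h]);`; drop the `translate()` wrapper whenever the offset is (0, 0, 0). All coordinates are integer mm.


cube([29, 229, 1710]);
translate([896, 0, 0]) cube([29, 229, 1710]);
translate([29, 0, 0]) cube([867, 229, 22]);
translate([29, 0, 399]) cube([867, 229, 22]);
translate([29, 0, 798]) cube([867, 229, 22]);
translate([29, 0, 1197]) cube([867, 229, 22]);
translate([29, 0, 1596]) cube([867, 229, 22]);


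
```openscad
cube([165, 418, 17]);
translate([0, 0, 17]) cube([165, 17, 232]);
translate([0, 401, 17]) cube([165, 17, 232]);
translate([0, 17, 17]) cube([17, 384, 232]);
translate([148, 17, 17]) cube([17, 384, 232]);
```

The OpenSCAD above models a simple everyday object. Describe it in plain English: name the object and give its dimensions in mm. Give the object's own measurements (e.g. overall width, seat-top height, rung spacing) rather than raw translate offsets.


An open-topped rectangular box: outside dimensions 165×418×249 mm, with a uniform wall and base thickness of 17 mm. The base is a full 165×418 slab on the floor; four walls sit on top of the base. The front and back walls (the −y and +y sides) span the full width; the two side walls fit between them.


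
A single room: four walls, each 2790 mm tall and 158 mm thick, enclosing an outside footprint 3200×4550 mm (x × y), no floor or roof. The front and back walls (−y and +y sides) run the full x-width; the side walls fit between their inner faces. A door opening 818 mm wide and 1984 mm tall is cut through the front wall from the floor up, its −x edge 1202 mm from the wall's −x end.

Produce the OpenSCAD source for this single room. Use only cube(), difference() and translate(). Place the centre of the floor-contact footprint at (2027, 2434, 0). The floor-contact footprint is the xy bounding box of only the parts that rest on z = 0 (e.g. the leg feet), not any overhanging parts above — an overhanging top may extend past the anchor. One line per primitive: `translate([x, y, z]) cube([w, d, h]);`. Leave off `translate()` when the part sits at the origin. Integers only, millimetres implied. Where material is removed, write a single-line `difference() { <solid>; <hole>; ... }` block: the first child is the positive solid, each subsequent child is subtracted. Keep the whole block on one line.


difference() { translate([427, 159, 0]) cube([3200, 158, 2790]); translate([1629, 159, 0]) cube([818, 158, 1984]); }
translate([427, 4551, 0]) cube([3200, 158, 2790]);
translate([427, 317, 0]) cube([158, 4234, 2790]);
translate([3469, 317, 0]) cube([158, 4234, 2790]);


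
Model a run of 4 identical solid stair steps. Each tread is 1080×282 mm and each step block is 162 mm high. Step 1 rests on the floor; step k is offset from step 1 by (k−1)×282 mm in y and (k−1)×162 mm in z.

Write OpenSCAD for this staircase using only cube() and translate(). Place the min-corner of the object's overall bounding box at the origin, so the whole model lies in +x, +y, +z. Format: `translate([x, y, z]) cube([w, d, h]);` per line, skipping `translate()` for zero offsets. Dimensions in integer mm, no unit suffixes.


cube([1080, 282, 162]);
translate([0, 282, 162]) cube([1080, 282, 162]);
translate([0, 564, 324]) cube([1080, 282, 162]);
translate([0, 846, 486]) cube([1080, 282, 162]);


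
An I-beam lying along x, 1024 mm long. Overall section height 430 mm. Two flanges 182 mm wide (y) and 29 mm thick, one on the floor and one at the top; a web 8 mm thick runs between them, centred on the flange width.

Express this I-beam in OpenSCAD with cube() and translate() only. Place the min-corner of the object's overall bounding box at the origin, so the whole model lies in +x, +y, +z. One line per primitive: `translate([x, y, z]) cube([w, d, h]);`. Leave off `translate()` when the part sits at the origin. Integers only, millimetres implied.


cube([1024, 182, 29]);
translate([0, 87, 29]) cube([1024, 8, 372]);
translate([0, 0, 401]) cube([1024, 182, 29]);


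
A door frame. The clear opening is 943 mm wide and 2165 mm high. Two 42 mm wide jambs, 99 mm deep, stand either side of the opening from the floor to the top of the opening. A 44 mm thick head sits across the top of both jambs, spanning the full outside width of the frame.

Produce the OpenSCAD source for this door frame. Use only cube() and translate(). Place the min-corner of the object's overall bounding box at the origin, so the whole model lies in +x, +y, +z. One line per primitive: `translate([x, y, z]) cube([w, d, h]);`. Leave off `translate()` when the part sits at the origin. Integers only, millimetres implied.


cube([42, 99, 2165]);
translate([985, 0, 0]) cube([42, 99, 2165]);
translate([0, 0, 2165]) cube([1027, 99, 44]);


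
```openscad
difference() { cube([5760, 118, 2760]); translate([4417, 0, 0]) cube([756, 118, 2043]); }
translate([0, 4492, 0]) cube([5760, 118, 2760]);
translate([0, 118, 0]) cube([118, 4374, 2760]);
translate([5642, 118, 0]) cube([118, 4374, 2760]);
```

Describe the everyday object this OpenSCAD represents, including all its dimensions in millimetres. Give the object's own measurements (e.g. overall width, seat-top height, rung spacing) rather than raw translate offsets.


A single room: four walls, each 2760 mm tall and 118 mm thick, enclosing an outside footprint 5760×4610 mm (x × y), no floor or roof. The front and back walls (−y and +y sides) run the full x-width; the side walls fit between their inner faces. A door opening 756 mm wide and 2043 mm tall is cut through the front wall from the floor up, its −x edge 4417 mm from the wall's −x end.


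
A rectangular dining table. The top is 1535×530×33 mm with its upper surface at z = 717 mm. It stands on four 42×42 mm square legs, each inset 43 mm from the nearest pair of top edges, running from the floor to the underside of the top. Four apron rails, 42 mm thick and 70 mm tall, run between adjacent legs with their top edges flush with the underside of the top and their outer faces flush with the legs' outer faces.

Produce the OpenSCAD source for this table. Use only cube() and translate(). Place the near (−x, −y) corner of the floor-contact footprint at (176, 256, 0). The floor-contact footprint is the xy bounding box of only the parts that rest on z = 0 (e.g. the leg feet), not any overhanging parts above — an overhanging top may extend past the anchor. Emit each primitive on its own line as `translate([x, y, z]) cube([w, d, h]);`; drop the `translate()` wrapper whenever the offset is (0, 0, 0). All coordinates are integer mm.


translate([133, 213, 684]) cube([1535, 530, 33]);
translate([176, 256, 0]) cube([42, 42, 684]);
translate([1583, 256, 0]) cube([42, 42, 684]);
translate([176, 658, 0]) cube([42, 42, 684]);
translate([1583, 658, 0]) cube([42, 42, 684]);
translate([218, 256, 614]) cube([1365, 42, 70]);
translate([218, 658, 614]) cube([1365, 42, 70]);
translate([176, 298, 614]) cube([42, 360, 70]);
translate([1583, 298, 614]) cube([42, 360, 70]);


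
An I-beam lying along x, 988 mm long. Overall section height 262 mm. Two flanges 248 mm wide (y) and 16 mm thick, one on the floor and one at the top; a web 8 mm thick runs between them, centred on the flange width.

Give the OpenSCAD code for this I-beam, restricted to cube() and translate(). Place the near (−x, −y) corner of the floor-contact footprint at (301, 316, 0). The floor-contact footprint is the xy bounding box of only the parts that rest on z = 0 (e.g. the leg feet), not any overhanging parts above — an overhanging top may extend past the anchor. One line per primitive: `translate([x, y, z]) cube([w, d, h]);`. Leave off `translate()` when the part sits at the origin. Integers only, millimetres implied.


translate([301, 316, 0]) cube([988, 248, 16]);
translate([301, 436, 16]) cube([988, 8, 230]);
translate([301, 316, 246]) cube([988, 248, 16]);


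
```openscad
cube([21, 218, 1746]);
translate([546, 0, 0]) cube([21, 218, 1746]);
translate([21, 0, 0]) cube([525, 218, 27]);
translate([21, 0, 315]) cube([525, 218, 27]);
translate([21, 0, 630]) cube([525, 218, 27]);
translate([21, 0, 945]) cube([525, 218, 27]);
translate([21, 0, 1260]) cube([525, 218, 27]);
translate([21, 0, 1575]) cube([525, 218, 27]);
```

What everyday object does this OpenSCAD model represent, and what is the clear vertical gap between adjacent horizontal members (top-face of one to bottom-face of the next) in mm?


A bookshelf. The clear shelf gap is 288 mm.

Two tall side panels with 6 horizontal boards between them — a bookshelf. The first two shelf undersides are at z = 0 and z = 315; with shelf thickness 27, the clear gap is 315 − 0 − 27 = 288 mm.


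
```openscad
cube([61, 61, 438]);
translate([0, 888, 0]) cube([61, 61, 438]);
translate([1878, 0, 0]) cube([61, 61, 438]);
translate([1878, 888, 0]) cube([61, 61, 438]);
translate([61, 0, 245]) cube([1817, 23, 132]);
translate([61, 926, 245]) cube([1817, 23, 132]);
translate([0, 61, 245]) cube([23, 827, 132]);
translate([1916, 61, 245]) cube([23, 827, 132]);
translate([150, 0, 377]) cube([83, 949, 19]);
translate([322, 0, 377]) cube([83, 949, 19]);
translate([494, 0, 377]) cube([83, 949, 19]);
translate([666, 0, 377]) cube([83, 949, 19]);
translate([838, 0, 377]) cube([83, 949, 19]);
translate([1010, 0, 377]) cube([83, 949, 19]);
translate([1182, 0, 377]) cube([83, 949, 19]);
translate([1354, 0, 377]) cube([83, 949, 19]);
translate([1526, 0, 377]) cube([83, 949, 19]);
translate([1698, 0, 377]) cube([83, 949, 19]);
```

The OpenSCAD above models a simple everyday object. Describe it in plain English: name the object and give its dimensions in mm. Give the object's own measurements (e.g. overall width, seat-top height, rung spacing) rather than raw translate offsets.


A bed frame 1939 mm long (x) by 949 mm wide (y). Four 61×61 mm corner posts, 438 mm tall, at the corners of the footprint. Four rails of 23 mm thickness and 132 mm height run between adjacent posts with their undersides at z = 245 mm, their outer faces flush with the outside of the frame (the two x-running rails run between the posts' inner faces; the two y-running rails run between the posts' inner faces). 10 slats, each 83 mm wide (x) and 19 mm thick, lie across the top of the two x-running rails, running the full 949 mm width of the frame in y; along x they sit between the end posts with a 89 mm gap after the −x posts and between neighbouring slats, leaving 97 mm before the +x posts.


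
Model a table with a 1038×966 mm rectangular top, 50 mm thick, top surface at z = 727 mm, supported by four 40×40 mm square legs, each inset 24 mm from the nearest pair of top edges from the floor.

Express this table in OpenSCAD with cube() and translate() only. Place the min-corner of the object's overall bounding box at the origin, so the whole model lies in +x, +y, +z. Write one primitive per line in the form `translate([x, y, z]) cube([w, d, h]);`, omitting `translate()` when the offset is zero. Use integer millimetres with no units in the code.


translate([0, 0, 677]) cube([1038, 966, 50]);
translate([24, 24, 0]) cube([40, 40, 677]);
translate([974, 24, 0]) cube([40, 40, 677]);
translate([24, 902, 0]) cube([40, 40, 677]);
translate([974, 902, 0]) cube([40, 40, 677]);


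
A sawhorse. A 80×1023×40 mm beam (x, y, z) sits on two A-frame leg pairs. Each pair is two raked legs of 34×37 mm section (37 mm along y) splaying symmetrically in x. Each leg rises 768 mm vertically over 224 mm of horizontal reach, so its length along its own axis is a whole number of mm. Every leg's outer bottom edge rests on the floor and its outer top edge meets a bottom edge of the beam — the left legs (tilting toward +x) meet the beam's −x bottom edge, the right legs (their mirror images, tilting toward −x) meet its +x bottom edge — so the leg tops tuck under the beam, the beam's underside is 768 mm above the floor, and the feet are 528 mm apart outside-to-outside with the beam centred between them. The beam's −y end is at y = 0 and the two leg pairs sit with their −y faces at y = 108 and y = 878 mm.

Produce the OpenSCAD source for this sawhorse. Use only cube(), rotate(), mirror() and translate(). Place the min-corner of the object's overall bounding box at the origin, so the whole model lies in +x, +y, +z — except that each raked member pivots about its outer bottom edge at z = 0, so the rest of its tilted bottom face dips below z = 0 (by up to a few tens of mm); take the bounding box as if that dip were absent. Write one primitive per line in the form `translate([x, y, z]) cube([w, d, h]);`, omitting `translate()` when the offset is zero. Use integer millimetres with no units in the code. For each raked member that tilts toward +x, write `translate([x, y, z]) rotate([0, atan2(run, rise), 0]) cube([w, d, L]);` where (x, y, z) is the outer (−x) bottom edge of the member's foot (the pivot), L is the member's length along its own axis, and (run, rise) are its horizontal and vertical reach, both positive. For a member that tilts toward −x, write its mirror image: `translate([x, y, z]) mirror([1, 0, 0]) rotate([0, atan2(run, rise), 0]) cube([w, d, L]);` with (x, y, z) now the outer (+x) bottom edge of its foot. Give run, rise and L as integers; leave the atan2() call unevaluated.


translate([224, 0, 768]) cube([80, 1023, 40]);
translate([0, 108, 0]) rotate([0, atan2(224, 768), 0]) cube([34, 37, 800]);
translate([528, 108, 0]) mirror([1, 0, 0]) rotate([0, atan2(224, 768), 0]) cube([34, 37, 800]);
translate([0, 878, 0]) rotate([0, atan2(224, 768), 0]) cube([34, 37, 800]);
translate([528, 878, 0]) mirror([1, 0, 0]) rotate([0, atan2(224, 768), 0]) cube([34, 37, 800]);


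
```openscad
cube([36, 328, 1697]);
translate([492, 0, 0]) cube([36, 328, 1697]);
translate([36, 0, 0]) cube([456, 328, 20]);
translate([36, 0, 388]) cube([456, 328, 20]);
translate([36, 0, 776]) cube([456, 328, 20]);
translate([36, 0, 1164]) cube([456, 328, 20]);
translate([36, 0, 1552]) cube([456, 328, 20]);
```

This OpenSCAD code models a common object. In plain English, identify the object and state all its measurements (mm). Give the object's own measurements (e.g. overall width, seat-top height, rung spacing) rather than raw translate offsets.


An open bookshelf. Two side panels, each 36 mm thick, 328 mm deep and 1697 mm tall, stand 528 mm apart (outside-to-outside). Between them sit 5 shelves, each 20 mm thick and 328 mm deep, spanning the full gap between the sides. The bottom shelf rests on the floor (its underside at z = 0) and the clear gap between one shelf's top and the next shelf's underside is 368 mm.


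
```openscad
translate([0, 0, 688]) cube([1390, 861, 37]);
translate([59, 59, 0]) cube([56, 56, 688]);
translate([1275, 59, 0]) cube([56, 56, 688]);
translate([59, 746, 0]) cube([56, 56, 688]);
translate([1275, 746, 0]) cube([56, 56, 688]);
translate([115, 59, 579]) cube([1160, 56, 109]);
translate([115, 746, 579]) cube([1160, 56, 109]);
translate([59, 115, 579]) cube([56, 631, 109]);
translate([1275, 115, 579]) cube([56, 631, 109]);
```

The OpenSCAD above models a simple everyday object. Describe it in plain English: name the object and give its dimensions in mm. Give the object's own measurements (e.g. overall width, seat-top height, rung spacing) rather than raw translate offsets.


A table: top 1390 mm (x) × 861 mm (y), 37 mm thick, upper face at z = 725 mm, on four 56×56 mm square legs, each inset 59 mm from the nearest pair of top edges from z = 0 to the bottom of the top. Four apron rails, 56 mm thick and 109 mm tall, run between adjacent legs with their top edges flush with the underside of the top and their outer faces flush with the legs' outer faces.


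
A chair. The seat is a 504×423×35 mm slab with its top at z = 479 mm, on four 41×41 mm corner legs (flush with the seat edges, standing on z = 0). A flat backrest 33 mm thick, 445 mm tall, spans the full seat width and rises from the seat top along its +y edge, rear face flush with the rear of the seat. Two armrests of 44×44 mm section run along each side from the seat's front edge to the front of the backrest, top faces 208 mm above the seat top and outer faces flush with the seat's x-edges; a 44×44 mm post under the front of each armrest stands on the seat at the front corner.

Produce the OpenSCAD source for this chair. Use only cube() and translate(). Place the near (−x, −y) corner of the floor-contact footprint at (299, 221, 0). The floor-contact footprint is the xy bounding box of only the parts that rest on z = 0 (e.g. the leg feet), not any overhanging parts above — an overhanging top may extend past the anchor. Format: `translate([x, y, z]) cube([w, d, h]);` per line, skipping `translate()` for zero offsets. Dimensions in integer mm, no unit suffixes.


translate([299, 221, 444]) cube([504, 423, 35]);
translate([299, 221, 0]) cube([41, 41, 444]);
translate([762, 221, 0]) cube([41, 41, 444]);
translate([299, 603, 0]) cube([41, 41, 444]);
translate([762, 603, 0]) cube([41, 41, 444]);
translate([299, 611, 479]) cube([504, 33, 445]);
translate([299, 221, 643]) cube([44, 390, 44]);
translate([759, 221, 643]) cube([44, 390, 44]);
translate([299, 221, 479]) cube([44, 44, 164]);
translate([759, 221, 479]) cube([44, 44, 164]);


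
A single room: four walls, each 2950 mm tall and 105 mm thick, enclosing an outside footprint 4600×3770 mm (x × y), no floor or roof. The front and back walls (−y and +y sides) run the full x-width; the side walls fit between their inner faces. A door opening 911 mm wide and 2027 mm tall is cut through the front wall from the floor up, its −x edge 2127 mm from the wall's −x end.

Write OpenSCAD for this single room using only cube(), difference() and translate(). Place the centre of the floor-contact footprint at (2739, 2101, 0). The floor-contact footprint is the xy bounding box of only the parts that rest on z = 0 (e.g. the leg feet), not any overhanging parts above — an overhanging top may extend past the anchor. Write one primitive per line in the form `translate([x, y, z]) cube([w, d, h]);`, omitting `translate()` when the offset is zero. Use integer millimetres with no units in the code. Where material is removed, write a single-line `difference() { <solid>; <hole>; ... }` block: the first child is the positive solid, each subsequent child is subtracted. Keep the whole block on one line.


difference() { translate([439, 216, 0]) cube([4600, 105, 2950]); translate([2566, 216, 0]) cube([911, 105, 2027]); }
translate([439, 3881, 0]) cube([4600, 105, 2950]);
translate([439, 321, 0]) cube([105, 3560, 2950]);
translate([4934, 321, 0]) cube([105, 3560, 2950]);


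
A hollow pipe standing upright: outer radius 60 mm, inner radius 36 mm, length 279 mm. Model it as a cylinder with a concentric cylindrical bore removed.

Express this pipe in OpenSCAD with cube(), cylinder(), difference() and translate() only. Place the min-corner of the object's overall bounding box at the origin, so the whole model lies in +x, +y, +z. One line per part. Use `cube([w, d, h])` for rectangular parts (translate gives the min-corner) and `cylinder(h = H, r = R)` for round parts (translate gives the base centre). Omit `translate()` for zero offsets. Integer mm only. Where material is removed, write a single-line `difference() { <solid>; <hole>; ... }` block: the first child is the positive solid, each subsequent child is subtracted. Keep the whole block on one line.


difference() { translate([60, 60, 0]) cylinder(h = 279, r = 60); translate([60, 60, 0]) cylinder(h = 279, r = 36); }


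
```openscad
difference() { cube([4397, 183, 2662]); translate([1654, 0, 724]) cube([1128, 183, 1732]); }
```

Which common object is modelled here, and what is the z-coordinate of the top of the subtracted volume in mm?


A wall with a window opening. The window head height is 2456 mm.

A wall with a rectangular opening subtracted — a window. Sill at z = 724, opening 1732 mm tall, so the head is at 724 + 1732 = 2456 mm.


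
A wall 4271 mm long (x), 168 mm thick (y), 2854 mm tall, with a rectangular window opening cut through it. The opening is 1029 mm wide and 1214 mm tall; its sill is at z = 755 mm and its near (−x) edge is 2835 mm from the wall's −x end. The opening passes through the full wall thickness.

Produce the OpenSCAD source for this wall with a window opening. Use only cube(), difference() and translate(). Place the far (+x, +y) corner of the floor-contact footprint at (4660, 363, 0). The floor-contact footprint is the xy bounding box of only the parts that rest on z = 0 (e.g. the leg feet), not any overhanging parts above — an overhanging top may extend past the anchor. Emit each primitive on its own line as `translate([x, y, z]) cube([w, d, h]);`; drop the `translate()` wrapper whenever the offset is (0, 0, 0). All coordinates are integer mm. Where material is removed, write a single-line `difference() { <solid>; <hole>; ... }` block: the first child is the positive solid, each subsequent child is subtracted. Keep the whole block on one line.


difference() { translate([389, 195, 0]) cube([4271, 168, 2854]); translate([3224, 195, 755]) cube([1029, 168, 1214]); }
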